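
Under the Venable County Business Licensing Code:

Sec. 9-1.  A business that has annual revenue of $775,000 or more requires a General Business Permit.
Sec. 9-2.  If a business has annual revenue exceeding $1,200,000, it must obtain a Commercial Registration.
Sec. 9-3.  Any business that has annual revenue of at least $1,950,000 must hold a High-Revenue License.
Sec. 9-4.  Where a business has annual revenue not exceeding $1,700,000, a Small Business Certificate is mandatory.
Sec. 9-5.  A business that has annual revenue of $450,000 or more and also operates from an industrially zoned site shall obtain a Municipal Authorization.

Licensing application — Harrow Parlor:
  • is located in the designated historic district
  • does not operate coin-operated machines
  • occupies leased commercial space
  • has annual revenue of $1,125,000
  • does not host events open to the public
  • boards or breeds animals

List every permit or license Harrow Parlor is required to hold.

Sec. 9-1. revenue $1,125,000 ≥ $775,000 → General Business Permit required.
Sec. 9-2. revenue $1,125,000 ≤ $1,200,000 → Commercial Registration not required.
Sec. 9-3. revenue $1,125,000 < $1,950,000 → High-Revenue License not required.
Sec. 9-4. revenue $1,125,000 ≤ $1,700,000 → Small Business Certificate required.
Sec. 9-5. revenue $1,125,000 ≥ $450,000; occupies leased commercial space (not: operates from an industrially zoned site) → Municipal Authorization not required.

General Business Permit, Small Business Certificate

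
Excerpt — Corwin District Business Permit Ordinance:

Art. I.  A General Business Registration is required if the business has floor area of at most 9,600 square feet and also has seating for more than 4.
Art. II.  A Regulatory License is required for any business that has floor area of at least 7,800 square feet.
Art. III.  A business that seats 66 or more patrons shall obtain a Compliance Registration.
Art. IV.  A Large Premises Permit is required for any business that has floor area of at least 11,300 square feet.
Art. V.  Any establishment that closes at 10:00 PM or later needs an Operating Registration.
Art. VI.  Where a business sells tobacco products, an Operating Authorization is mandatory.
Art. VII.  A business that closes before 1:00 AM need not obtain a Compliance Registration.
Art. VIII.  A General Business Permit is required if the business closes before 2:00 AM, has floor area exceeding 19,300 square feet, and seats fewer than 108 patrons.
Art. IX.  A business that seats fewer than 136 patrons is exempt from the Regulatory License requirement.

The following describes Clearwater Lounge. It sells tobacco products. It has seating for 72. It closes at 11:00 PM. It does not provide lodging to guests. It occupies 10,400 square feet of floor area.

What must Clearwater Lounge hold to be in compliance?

Operating Authorization, Operating Registration

Art. I. floor area 10,400 square feet > 9,600 square feet; seating 72 > 4 → General Business Registration not required.
Art. II. floor area 10,400 square feet ≥ 7,800 square feet → Regulatory License required.
Art. III. seating 72 ≥ 66 → Compliance Registration required.
Art. IV. floor area 10,400 square feet < 11,300 square feet → Large Premises Permit not required.
Art. V. closes 11:00 PM, after 10:00 PM → Operating Registration required.
Art. VI. sells tobacco products → Operating Authorization required.
Art. VII. closes 11:00 PM, at/before 1:00 AM → exempt from Compliance Registration.
Art. VIII. closes 11:00 PM, at/before 2:00 AM; floor area 10,400 square feet ≤ 19,300 square feet; seating 72 < 108 → General Business Permit not required.
Art. IX. seating 72 < 136 → exempt from Regulatory License.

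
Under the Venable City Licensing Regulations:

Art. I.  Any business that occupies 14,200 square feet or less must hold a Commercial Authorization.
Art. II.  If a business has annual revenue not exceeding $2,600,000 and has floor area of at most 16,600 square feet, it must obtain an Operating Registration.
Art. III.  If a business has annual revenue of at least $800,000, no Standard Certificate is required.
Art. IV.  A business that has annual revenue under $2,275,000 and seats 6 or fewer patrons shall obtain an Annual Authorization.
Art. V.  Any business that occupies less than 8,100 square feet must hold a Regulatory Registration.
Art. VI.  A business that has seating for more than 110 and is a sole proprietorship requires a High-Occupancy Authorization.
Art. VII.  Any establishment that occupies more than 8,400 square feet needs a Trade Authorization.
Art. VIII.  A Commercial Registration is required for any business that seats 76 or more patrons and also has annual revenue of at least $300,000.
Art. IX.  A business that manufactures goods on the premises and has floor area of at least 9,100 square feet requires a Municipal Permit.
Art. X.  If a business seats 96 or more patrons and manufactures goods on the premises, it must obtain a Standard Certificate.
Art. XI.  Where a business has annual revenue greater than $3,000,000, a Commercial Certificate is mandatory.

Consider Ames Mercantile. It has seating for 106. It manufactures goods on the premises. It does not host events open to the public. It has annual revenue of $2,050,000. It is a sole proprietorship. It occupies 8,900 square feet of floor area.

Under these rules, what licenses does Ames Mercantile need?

Art. I. floor area 8,900 square feet ≤ 14,200 square feet → Commercial Authorization required.
Art. II. revenue $2,050,000 ≤ $2,600,000; floor area 8,900 square feet ≤ 16,600 square feet → Operating Registration required.
Art. III. revenue $2,050,000 ≥ $800,000 → exempt from Standard Certificate.
Art. IV. revenue $2,050,000 < $2,275,000; seating 106 > 6 → Annual Authorization not required.
Art. V. floor area 8,900 square feet ≥ 8,100 square feet → Regulatory Registration not required.
Art. VI. seating 106 ≤ 110; is a sole proprietorship → High-Occupancy Authorization not required.
Art. VII. floor area 8,900 square feet > 8,400 square feet → Trade Authorization required.
Art. VIII. seating 106 ≥ 76; revenue $2,050,000 ≥ $300,000 → Commercial Registration required.
Art. IX. manufactures goods on the premises; floor area 8,900 square feet < 9,100 square feet → Municipal Permit not required.
Art. X. seating 106 ≥ 96; manufactures goods on the premises → Standard Certificate required.
Art. XI. revenue $2,050,000 ≤ $3,000,000 → Commercial Certificate not required.

Commercial Authorization, Commercial Registration, Operating Registration, Trade Authorization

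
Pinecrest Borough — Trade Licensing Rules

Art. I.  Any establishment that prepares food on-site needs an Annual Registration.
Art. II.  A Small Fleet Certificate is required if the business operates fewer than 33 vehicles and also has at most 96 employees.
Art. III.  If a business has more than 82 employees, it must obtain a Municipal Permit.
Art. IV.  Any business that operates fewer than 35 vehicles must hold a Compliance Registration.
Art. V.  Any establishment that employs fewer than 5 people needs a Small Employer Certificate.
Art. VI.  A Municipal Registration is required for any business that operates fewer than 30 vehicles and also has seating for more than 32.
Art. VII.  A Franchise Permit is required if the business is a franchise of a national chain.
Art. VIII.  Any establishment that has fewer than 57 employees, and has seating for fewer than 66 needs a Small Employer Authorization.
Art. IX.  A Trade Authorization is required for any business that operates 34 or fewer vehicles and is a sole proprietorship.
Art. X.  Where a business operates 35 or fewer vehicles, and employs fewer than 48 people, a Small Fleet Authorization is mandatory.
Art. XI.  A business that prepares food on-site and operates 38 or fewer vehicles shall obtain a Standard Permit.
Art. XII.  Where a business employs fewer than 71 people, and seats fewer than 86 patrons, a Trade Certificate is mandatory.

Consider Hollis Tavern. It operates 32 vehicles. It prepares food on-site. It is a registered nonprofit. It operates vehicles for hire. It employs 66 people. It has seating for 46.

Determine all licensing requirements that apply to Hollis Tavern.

Art. I. prepares food on-site → Annual Registration required.
Art. II. vehicles 32 < 33; employees 66 ≤ 96 → Small Fleet Certificate required.
Art. III. employees 66 ≤ 82 → Municipal Permit not required.
Art. IV. vehicles 32 < 35 → Compliance Registration required.
Art. V. employees 66 ≥ 5 → Small Employer Certificate not required.
Art. VI. vehicles 32 ≥ 30; seating 46 > 32 → Municipal Registration not required.
Art. VII. is a registered nonprofit (not: is a franchise of a national chain) → Franchise Permit not required.
Art. VIII. employees 66 ≥ 57; seating 46 < 66 → Small Employer Authorization not required.
Art. IX. vehicles 32 ≤ 34; is a registered nonprofit (not: is a sole proprietorship) → Trade Authorization not required.
Art. X. vehicles 32 ≤ 35; employees 66 ≥ 48 → Small Fleet Authorization not required.
Art. XI. prepares food on-site; vehicles 32 ≤ 38 → Standard Permit required.
Art. XII. employees 66 < 71; seating 46 < 86 → Trade Certificate required.

Annual Registration, Compliance Registration, Small Fleet Certificate, Standard Permit, Trade Certificate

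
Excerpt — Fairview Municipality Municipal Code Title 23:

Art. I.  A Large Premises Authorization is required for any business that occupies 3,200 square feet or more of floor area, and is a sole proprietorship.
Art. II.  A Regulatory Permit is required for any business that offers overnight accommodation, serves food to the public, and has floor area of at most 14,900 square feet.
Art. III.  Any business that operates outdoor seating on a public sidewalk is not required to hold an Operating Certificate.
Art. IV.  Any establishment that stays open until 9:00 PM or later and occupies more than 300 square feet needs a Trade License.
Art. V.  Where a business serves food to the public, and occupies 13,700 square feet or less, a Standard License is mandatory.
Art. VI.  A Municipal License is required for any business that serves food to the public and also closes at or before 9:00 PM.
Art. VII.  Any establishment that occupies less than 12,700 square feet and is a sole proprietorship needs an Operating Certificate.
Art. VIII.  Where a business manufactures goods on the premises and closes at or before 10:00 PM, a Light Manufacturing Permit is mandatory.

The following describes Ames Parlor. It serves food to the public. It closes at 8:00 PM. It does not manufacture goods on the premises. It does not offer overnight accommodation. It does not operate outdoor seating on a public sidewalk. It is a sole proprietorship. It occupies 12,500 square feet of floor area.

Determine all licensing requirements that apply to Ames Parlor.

Large Premises Authorization, Municipal License, Operating Certificate, Standard License

Art. I. floor area 12,500 square feet ≥ 3,200 square feet; is a sole proprietorship → Large Premises Authorization required.
Art. II. does not offer overnight accommodation; serves food to the public; floor area 12,500 square feet ≤ 14,900 square feet → Regulatory Permit not required.
Art. III. does not operate outdoor seating on a public sidewalk → Operating Certificate exemption does not apply.
Art. IV. closes 8:00 PM, at/before 9:00 PM; floor area 12,500 square feet > 300 square feet → Trade License not required.
Art. V. serves food to the public; floor area 12,500 square feet ≤ 13,700 square feet → Standard License required.
Art. VI. serves food to the public; closes 8:00 PM, at/before 9:00 PM → Municipal License required.
Art. VII. floor area 12,500 square feet < 12,700 square feet; is a sole proprietorship → Operating Certificate required.
Art. VIII. does not manufacture goods on the premises; closes 8:00 PM, at/before 10:00 PM → Light Manufacturing Permit not required.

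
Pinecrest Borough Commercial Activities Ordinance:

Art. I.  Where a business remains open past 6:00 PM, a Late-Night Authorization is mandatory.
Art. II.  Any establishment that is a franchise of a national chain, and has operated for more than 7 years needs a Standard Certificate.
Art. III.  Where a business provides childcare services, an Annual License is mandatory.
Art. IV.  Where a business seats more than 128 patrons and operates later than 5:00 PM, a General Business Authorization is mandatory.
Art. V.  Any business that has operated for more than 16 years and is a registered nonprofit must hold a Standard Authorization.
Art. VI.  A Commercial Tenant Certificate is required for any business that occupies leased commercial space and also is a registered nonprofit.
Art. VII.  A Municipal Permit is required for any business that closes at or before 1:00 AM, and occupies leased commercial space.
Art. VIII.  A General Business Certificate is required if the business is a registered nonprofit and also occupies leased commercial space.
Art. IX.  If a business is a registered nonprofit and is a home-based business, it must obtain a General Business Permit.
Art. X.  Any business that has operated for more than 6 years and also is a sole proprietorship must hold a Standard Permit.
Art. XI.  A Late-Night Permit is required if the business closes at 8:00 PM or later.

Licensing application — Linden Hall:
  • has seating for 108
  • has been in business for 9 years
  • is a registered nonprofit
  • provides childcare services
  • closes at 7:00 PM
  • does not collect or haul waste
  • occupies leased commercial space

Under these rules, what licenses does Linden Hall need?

Art. I. closes 7:00 PM, after 6:00 PM → Late-Night Authorization required.
Art. II. is a registered nonprofit (not: is a franchise of a national chain); years in business 9 > 7 → Standard Certificate not required.
Art. III. provides childcare services → Annual License required.
Art. IV. seating 108 ≤ 128; closes 7:00 PM, after 5:00 PM → General Business Authorization not required.
Art. V. years in business 9 ≤ 16; is a registered nonprofit → Standard Authorization not required.
Art. VI. occupies leased commercial space; is a registered nonprofit → Commercial Tenant Certificate required.
Art. VII. closes 7:00 PM, at/before 1:00 AM; occupies leased commercial space → Municipal Permit required.
Art. VIII. is a registered nonprofit; occupies leased commercial space → General Business Certificate required.
Art. IX. is a registered nonprofit; occupies leased commercial space (not: is a home-based business) → General Business Permit not required.
Art. X. years in business 9 > 6; is a registered nonprofit (not: is a sole proprietorship) → Standard Permit not required.
Art. XI. closes 7:00 PM, at/before 8:00 PM → Late-Night Permit not required.

Annual License, Commercial Tenant Certificate, General Business Certificate, Late-Night Authorization, Municipal Permit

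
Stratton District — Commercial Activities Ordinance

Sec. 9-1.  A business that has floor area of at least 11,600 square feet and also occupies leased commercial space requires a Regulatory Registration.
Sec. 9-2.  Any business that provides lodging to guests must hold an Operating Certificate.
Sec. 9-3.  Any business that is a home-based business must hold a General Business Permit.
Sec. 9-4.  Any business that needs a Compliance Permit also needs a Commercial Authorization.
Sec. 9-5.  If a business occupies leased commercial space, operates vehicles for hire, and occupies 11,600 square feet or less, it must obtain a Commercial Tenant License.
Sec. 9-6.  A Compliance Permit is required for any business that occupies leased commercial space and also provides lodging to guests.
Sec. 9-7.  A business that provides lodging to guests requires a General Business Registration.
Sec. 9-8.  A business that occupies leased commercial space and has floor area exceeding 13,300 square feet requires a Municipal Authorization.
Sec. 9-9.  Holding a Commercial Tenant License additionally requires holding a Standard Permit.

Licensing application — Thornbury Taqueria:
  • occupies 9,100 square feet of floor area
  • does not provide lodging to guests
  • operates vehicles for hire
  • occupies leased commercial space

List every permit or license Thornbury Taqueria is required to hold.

Commercial Tenant License, Standard Permit

Sec. 9-1. floor area 9,100 square feet < 11,600 square feet; occupies leased commercial space → Regulatory Registration not required.
Sec. 9-2. does not provide lodging to guests → Operating Certificate not required.
Sec. 9-3. occupies leased commercial space (not: is a home-based business) → General Business Permit not required.
Sec. 9-4. Compliance Permit is not required → no effect.
Sec. 9-5. occupies leased commercial space; operates vehicles for hire; floor area 9,100 square feet ≤ 11,600 square feet → Commercial Tenant License required.
Sec. 9-6. occupies leased commercial space; does not provide lodging to guests → Compliance Permit not required.
Sec. 9-7. does not provide lodging to guests → General Business Registration not required.
Sec. 9-8. occupies leased commercial space; floor area 9,100 square feet ≤ 13,300 square feet → Municipal Authorization not required.
Sec. 9-9. Commercial Tenant License is required → Standard Permit also required.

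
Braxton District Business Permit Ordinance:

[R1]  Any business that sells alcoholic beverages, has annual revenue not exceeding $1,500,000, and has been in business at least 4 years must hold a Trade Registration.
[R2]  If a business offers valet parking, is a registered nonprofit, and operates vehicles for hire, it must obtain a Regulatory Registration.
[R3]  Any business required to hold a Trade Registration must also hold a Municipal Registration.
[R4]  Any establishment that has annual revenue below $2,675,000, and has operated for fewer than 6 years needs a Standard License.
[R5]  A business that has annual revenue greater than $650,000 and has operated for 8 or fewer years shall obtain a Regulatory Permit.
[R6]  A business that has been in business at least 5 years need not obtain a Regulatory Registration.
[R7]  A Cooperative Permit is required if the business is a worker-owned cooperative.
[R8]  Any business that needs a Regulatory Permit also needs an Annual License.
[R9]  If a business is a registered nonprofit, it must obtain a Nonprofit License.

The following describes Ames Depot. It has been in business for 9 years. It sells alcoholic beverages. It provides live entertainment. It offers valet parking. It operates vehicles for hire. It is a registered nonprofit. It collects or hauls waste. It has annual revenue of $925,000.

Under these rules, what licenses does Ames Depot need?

Municipal Registration, Nonprofit License, Trade Registration

[R1] sells alcoholic beverages; revenue $925,000 ≤ $1,500,000; years in business 9 ≥ 4 → Trade Registration required.
[R2] offers valet parking; is a registered nonprofit; operates vehicles for hire → Regulatory Registration required.
[R3] Trade Registration is required → Municipal Registration also required.
[R4] revenue $925,000 < $2,675,000; years in business 9 ≥ 6 → Standard License not required.
[R5] revenue $925,000 > $650,000; years in business 9 > 8 → Regulatory Permit not required.
[R6] years in business 9 ≥ 5 → exempt from Regulatory Registration.
[R7] is a registered nonprofit (not: is a worker-owned cooperative) → Cooperative Permit not required.
[R8] Regulatory Permit is not required → no effect.
[R9] is a registered nonprofit → Nonprofit License required.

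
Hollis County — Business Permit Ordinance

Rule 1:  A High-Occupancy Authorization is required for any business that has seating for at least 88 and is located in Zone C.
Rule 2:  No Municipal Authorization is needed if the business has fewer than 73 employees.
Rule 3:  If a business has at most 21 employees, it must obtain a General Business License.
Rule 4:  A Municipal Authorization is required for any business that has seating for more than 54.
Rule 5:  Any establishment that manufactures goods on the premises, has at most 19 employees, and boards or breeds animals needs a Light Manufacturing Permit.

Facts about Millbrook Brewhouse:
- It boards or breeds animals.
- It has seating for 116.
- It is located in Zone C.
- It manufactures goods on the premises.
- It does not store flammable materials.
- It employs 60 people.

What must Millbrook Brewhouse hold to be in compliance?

Rule 1: seating 116 ≥ 88; is located in Zone C → High-Occupancy Authorization required.
Rule 2: employees 60 < 73 → exempt from Municipal Authorization.
Rule 3: employees 60 > 21 → General Business License not required.
Rule 4: seating 116 > 54 → Municipal Authorization required.
Rule 5: manufactures goods on the premises; employees 60 > 19; boards or breeds animals → Light Manufacturing Permit not required.

High-Occupancy Authorization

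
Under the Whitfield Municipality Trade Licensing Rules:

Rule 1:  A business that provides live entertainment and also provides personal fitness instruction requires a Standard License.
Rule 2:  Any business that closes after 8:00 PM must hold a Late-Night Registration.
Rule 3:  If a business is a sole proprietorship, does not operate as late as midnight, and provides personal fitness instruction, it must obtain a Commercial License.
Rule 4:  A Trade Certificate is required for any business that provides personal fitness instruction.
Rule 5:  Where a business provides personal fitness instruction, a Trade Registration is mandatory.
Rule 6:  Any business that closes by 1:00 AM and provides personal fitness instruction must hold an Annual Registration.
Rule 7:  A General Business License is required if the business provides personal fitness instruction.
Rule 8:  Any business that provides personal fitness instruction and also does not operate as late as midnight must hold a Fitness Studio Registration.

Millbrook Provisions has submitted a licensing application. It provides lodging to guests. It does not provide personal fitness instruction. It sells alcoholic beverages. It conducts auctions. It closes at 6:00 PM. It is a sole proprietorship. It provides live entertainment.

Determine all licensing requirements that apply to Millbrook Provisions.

Rule 1: provides live entertainment; does not provide personal fitness instruction → Standard License not required.
Rule 2: closes 6:00 PM, at/before 8:00 PM → Late-Night Registration not required.
Rule 3: is a sole proprietorship; closes 6:00 PM, at/before midnight; does not provide personal fitness instruction → Commercial License not required.
Rule 4: does not provide personal fitness instruction → Trade Certificate not required.
Rule 5: does not provide personal fitness instruction → Trade Registration not required.
Rule 6: closes 6:00 PM, at/before 1:00 AM; does not provide personal fitness instruction → Annual Registration not required.
Rule 7: does not provide personal fitness instruction → General Business License not required.
Rule 8: does not provide personal fitness instruction; closes 6:00 PM, at/before midnight → Fitness Studio Registration not required.

None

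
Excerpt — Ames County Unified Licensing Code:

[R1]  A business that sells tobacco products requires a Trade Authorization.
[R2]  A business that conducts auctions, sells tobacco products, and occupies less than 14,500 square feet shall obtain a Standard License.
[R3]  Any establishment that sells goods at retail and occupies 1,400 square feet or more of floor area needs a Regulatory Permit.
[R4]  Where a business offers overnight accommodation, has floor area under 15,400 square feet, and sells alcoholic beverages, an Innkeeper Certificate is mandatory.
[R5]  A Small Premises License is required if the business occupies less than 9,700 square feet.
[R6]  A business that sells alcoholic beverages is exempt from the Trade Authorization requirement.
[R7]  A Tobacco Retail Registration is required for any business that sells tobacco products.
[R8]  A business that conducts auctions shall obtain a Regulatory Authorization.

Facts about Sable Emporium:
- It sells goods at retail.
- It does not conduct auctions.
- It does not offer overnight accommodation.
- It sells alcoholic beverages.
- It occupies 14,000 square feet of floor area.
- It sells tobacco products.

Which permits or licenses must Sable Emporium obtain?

[R1] sells tobacco products → Trade Authorization required.
[R2] does not conduct auctions; sells tobacco products; floor area 14,000 square feet < 14,500 square feet → Standard License not required.
[R3] sells goods at retail; floor area 14,000 square feet ≥ 1,400 square feet → Regulatory Permit required.
[R4] does not offer overnight accommodation; floor area 14,000 square feet < 15,400 square feet; sells alcoholic beverages → Innkeeper Certificate not required.
[R5] floor area 14,000 square feet ≥ 9,700 square feet → Small Premises License not required.
[R6] sells alcoholic beverages → exempt from Trade Authorization.
[R7] sells tobacco products → Tobacco Retail Registration required.
[R8] does not conduct auctions → Regulatory Authorization not required.

Regulatory Permit, Tobacco Retail Registration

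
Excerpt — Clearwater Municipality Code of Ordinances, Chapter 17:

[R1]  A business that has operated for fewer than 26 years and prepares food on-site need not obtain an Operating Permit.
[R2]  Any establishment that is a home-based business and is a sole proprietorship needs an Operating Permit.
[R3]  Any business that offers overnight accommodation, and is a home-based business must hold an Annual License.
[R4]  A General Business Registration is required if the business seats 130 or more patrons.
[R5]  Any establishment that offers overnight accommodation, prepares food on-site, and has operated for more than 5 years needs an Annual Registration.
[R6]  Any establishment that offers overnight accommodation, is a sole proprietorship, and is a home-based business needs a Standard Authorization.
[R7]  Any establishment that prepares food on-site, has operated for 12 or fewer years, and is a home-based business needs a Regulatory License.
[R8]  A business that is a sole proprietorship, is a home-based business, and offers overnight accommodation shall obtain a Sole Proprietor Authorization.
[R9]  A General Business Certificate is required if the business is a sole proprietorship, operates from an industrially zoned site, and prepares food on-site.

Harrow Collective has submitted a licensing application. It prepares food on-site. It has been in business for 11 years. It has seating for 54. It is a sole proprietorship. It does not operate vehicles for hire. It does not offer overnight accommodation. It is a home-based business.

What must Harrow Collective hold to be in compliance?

[R1] years in business 11 < 26; prepares food on-site → exempt from Operating Permit.
[R2] is a home-based business; is a sole proprietorship → Operating Permit required.
[R3] does not offer overnight accommodation; is a home-based business → Annual License not required.
[R4] seating 54 < 130 → General Business Registration not required.
[R5] does not offer overnight accommodation; prepares food on-site; years in business 11 > 5 → Annual Registration not required.
[R6] does not offer overnight accommodation; is a sole proprietorship; is a home-based business → Standard Authorization not required.
[R7] prepares food on-site; years in business 11 ≤ 12; is a home-based business → Regulatory License required.
[R8] is a sole proprietorship; is a home-based business; does not offer overnight accommodation → Sole Proprietor Authorization not required.
[R9] is a sole proprietorship; is a home-based business (not: operates from an industrially zoned site); prepares food on-site → General Business Certificate not required.

Regulatory License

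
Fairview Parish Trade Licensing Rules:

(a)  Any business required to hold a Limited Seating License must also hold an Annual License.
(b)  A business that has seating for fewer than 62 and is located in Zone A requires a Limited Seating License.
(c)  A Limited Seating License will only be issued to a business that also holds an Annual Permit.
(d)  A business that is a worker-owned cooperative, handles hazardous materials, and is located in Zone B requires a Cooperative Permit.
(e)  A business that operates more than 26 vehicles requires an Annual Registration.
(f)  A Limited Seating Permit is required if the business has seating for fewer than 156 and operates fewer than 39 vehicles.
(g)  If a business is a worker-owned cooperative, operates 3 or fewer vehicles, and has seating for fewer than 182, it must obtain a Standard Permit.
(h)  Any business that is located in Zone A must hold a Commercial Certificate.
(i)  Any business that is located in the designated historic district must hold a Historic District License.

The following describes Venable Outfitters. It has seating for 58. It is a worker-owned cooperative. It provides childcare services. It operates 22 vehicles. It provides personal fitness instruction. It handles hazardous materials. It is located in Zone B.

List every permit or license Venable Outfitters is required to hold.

(a) Limited Seating License is not required → no effect.
(b) seating 58 < 62; is located in Zone B (not: is located in Zone A) → Limited Seating License not required.
(c) Limited Seating License is not required → no effect.
(d) is a worker-owned cooperative; handles hazardous materials; is located in Zone B → Cooperative Permit required.
(e) vehicles 22 ≤ 26 → Annual Registration not required.
(f) seating 58 < 156; vehicles 22 < 39 → Limited Seating Permit required.
(g) is a worker-owned cooperative; vehicles 22 > 3; seating 58 < 182 → Standard Permit not required.
(h) is located in Zone B (not: is located in Zone A) → Commercial Certificate not required.
(i) is located in Zone B (not: is located in the designated historic district) → Historic District License not required.

Cooperative Permit, Limited Seating Permit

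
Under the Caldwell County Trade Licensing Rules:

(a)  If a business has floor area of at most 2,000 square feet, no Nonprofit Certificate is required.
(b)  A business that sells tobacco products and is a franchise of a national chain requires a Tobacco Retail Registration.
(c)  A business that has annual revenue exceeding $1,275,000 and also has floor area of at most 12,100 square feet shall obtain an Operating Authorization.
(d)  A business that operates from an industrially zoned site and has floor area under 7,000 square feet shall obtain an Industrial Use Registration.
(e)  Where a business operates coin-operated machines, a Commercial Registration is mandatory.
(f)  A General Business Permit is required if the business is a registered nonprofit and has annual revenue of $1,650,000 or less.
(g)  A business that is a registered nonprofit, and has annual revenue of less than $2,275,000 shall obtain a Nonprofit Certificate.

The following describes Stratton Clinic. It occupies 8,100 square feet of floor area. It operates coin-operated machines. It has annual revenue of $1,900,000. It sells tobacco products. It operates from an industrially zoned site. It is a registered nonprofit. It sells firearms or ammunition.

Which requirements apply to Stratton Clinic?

(a) floor area 8,100 square feet > 2,000 square feet → Nonprofit Certificate exemption does not apply.
(b) sells tobacco products; is a registered nonprofit (not: is a franchise of a national chain) → Tobacco Retail Registration not required.
(c) revenue $1,900,000 > $1,275,000; floor area 8,100 square feet ≤ 12,100 square feet → Operating Authorization required.
(d) operates from an industrially zoned site; floor area 8,100 square feet ≥ 7,000 square feet → Industrial Use Registration not required.
(e) operates coin-operated machines → Commercial Registration required.
(f) is a registered nonprofit; revenue $1,900,000 > $1,650,000 → General Business Permit not required.
(g) is a registered nonprofit; revenue $1,900,000 < $2,275,000 → Nonprofit Certificate required.

Commercial Registration, Nonprofit Certificate, Operating Authorization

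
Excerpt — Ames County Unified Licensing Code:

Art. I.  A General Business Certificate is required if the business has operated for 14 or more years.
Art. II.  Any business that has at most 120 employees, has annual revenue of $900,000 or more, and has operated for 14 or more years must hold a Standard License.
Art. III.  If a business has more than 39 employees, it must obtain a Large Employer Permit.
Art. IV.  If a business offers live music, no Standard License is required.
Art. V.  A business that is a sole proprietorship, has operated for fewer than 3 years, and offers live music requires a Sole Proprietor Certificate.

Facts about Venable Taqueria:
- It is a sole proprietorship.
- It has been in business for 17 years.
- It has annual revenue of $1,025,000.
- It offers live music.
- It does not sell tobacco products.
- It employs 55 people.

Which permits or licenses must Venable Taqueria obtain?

Art. I. years in business 17 ≥ 14 → General Business Certificate required.
Art. II. employees 55 ≤ 120; revenue $1,025,000 ≥ $900,000; years in business 17 ≥ 14 → Standard License required.
Art. III. employees 55 > 39 → Large Employer Permit required.
Art. IV. offers live music → exempt from Standard License.
Art. V. is a sole proprietorship; years in business 17 ≥ 3; offers live music → Sole Proprietor Certificate not required.

General Business Certificate, Large Employer Permit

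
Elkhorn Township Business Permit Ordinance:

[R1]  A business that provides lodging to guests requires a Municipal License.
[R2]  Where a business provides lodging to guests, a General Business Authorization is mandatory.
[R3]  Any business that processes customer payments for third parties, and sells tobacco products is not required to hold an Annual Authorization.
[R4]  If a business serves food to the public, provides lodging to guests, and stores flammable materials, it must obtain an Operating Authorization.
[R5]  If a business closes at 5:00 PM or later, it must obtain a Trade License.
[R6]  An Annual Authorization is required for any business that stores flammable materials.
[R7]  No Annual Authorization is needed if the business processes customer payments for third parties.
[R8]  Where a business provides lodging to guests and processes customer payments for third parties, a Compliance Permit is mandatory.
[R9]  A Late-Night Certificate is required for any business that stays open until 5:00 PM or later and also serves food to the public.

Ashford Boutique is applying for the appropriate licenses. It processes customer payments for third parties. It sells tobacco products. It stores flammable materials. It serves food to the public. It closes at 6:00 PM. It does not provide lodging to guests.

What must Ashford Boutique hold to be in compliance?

Late-Night Certificate, Trade License

[R1] does not provide lodging to guests → Municipal License not required.
[R2] does not provide lodging to guests → General Business Authorization not required.
[R3] processes customer payments for third parties; sells tobacco products → exempt from Annual Authorization.
[R4] serves food to the public; does not provide lodging to guests; stores flammable materials → Operating Authorization not required.
[R5] closes 6:00 PM, after 5:00 PM → Trade License required.
[R6] stores flammable materials → Annual Authorization required.
[R7] processes customer payments for third parties → exempt from Annual Authorization.
[R8] does not provide lodging to guests; processes customer payments for third parties → Compliance Permit not required.
[R9] closes 6:00 PM, after 5:00 PM; serves food to the public → Late-Night Certificate required.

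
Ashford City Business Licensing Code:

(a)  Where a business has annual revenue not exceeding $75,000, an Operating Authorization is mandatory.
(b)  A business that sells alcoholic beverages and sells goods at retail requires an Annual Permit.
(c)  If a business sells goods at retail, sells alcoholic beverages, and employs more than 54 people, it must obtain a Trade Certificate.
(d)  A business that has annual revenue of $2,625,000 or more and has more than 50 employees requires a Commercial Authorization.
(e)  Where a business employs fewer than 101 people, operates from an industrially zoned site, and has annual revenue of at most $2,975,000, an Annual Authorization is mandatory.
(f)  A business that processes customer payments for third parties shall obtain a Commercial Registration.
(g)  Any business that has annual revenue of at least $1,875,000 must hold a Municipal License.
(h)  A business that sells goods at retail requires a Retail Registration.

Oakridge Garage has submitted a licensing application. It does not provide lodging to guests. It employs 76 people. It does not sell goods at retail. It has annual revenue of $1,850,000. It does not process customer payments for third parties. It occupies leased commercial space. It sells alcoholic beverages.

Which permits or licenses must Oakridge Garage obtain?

None

(a) revenue $1,850,000 > $75,000 → Operating Authorization not required.
(b) sells alcoholic beverages; does not sell goods at retail → Annual Permit not required.
(c) does not sell goods at retail; sells alcoholic beverages; employees 76 > 54 → Trade Certificate not required.
(d) revenue $1,850,000 < $2,625,000; employees 76 > 50 → Commercial Authorization not required.
(e) employees 76 < 101; occupies leased commercial space (not: operates from an industrially zoned site); revenue $1,850,000 ≤ $2,975,000 → Annual Authorization not required.
(f) does not process customer payments for third parties → Commercial Registration not required.
(g) revenue $1,850,000 < $1,875,000 → Municipal License not required.
(h) does not sell goods at retail → Retail Registration not required.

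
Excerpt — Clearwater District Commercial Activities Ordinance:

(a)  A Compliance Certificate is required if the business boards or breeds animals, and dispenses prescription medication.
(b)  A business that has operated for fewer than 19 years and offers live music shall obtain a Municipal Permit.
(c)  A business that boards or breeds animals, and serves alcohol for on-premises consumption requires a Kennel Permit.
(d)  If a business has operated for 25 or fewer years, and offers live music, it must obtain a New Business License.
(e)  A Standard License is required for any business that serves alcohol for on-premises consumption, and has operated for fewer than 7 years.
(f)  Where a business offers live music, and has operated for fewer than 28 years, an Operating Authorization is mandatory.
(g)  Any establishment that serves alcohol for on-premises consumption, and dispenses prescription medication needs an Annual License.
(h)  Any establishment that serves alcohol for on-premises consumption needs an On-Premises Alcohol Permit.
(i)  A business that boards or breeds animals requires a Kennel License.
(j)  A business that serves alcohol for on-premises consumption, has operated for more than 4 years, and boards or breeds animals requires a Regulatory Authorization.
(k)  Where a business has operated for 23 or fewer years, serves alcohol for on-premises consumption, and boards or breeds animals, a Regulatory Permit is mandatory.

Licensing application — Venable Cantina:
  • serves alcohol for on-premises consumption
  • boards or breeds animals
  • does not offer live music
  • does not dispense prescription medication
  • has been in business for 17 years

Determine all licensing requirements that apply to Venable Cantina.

Kennel License, Kennel Permit, On-Premises Alcohol Permit, Regulatory Authorization, Regulatory Permit

(a) boards or breeds animals; does not dispense prescription medication → Compliance Certificate not required.
(b) years in business 17 < 19; does not offer live music → Municipal Permit not required.
(c) boards or breeds animals; serves alcohol for on-premises consumption → Kennel Permit required.
(d) years in business 17 ≤ 25; does not offer live music → New Business License not required.
(e) serves alcohol for on-premises consumption; years in business 17 ≥ 7 → Standard License not required.
(f) does not offer live music; years in business 17 < 28 → Operating Authorization not required.
(g) serves alcohol for on-premises consumption; does not dispense prescription medication → Annual License not required.
(h) serves alcohol for on-premises consumption → On-Premises Alcohol Permit required.
(i) boards or breeds animals → Kennel License required.
(j) serves alcohol for on-premises consumption; years in business 17 > 4; boards or breeds animals → Regulatory Authorization required.
(k) years in business 17 ≤ 23; serves alcohol for on-premises consumption; boards or breeds animals → Regulatory Permit required.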